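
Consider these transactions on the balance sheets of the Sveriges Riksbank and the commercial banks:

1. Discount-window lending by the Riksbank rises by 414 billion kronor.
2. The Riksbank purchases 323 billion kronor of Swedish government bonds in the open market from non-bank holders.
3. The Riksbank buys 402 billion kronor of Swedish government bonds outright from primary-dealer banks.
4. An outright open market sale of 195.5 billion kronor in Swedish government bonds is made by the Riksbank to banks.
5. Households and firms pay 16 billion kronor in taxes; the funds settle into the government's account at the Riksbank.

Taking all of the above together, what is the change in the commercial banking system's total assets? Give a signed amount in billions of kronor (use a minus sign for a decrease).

+721 billion

Discount-window loan 414 billion kronor: bank balance sheets expand → +414B.
Asset purchase (from non-banks) 323 billion kronor: bank balance sheets expand → +323B.
OMO purchase (from banks) 402 billion kronor: just an asset swap on bank balance sheets → 0.
OMO sale (to banks) 195.5 billion kronor: just an asset swap on bank balance sheets → 0.
Government account inflow 16 billion kronor: bank balance sheets shrink → −16B.
Net: 414 + 323 + 0 + 0 − 16 = +721 billion.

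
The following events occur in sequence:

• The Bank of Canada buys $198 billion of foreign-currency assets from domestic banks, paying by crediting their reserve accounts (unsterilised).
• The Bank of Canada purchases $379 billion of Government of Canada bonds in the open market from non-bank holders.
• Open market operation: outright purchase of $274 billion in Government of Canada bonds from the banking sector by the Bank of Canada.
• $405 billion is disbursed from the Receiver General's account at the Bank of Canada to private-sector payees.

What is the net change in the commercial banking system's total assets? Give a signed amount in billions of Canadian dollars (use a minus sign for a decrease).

FX purchase $198 billion: just an asset swap on bank balance sheets → 0.
Asset purchase (from non-banks) $379 billion: bank balance sheets expand → +$379B.
OMO purchase (from banks) $274 billion: just an asset swap on bank balance sheets → 0.
Government spending $405 billion: bank balance sheets expand → +$405B.
Net: 0 + 379 + 0 + 405 = +$784 billion.

+$784 billion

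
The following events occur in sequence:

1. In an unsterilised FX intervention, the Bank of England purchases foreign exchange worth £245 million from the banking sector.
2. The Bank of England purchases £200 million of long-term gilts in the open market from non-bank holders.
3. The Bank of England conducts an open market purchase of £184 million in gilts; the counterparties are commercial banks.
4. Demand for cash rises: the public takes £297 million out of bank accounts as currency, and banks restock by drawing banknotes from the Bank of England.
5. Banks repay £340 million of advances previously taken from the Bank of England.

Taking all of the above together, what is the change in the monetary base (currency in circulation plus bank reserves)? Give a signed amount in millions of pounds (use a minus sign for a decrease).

FX purchase £245 million: Bank of England balance sheet expands → +£245M.
Asset purchase (from non-banks) £200 million: Bank of England balance sheet expands → +£200M.
OMO purchase (from banks) £184 million: Bank of England balance sheet expands → +£184M.
Currency withdrawal £297 million: just a shift between currency and reserves — both are base money → 0.
Discount-window repayment £340 million: Bank of England balance sheet contracts → −£340M.
Net: 245 + 200 + 184 + 0 − 340 = +£289 million.

+£289 million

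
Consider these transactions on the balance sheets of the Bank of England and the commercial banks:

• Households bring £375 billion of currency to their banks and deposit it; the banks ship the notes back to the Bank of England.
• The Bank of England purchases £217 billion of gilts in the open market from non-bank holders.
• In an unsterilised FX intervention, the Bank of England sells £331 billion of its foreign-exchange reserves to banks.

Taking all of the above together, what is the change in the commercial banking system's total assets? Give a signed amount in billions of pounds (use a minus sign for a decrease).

+£592 billion

Currency deposit £375 billion: bank balance sheets expand → +£375B.
Asset purchase (from non-banks) £217 billion: bank balance sheets expand → +£217B.
FX sale £331 billion: just an asset swap on bank balance sheets → 0.
Net: 375 + 217 + 0 = +£592 billion.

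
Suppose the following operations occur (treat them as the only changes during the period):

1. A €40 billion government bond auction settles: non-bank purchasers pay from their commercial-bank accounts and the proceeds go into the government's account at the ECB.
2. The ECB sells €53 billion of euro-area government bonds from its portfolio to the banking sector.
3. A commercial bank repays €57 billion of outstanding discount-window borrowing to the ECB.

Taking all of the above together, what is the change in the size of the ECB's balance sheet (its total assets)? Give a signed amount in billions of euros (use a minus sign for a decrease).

-€110 billion

Government account inflow €40 billion: only the composition of liabilities changes → 0.
OMO sale (to banks) €53 billion: an ECB asset is shed → −€53B.
Discount-window repayment €57 billion: an ECB asset is shed → −€57B.
Net: 0 − 53 − 57 = -€110 billion.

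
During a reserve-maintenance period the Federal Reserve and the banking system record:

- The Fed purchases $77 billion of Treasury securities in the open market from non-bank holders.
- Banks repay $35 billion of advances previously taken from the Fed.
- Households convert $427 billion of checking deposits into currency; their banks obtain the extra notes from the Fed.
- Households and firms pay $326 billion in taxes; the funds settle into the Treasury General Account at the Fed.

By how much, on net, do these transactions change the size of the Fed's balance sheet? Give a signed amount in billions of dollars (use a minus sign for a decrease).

+$42 billion

Fed balance sheet:
  Assets:      Securities +$77B, Loans to banks −$35B
  Liabilities: Bank reserves −$711B, Currency in circulation +$427B, Government deposits +$326B
Commercial banking system:
  Assets:      Reserves at CB −$711B
  Liabilities: Checkable deposits −$676B, Borrowings from CB −$35B
Change in total Fed assets = +$42 billion.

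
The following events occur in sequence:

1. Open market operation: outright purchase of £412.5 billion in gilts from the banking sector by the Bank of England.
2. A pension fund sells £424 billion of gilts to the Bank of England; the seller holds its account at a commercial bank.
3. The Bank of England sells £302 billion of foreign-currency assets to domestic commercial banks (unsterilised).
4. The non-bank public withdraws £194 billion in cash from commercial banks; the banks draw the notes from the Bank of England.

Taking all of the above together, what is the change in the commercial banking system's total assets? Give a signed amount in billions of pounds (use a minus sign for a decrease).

Bank of England balance sheet:
  Assets:      Securities +£836.5B, Foreign assets −£302B
  Liabilities: Bank reserves +£340.5B, Currency in circulation +£194B
Commercial banking system:
  Assets:      Reserves at CB +£340.5B, Securities −£412.5B, Foreign assets +£302B
  Liabilities: Checkable deposits +£230B
Change in total bank assets = +£230 billion.

+£230 billion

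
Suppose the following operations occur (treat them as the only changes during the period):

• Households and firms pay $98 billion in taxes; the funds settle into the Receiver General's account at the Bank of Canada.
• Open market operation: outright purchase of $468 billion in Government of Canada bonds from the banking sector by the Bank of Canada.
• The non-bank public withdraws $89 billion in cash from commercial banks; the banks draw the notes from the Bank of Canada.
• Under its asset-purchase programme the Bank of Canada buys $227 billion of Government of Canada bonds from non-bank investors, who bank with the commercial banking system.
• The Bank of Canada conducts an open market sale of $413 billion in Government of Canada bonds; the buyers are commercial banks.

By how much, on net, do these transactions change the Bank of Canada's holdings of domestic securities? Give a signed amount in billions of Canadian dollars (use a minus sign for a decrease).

+$282 billion

Government account inflow $98 billion: the Bank of Canada's securities portfolio is untouched → 0.
OMO purchase (from banks) $468 billion: securities added to the Bank of Canada's portfolio → +$468B.
Currency withdrawal $89 billion: the Bank of Canada's securities portfolio is untouched → 0.
Asset purchase (from non-banks) $227 billion: securities added to the Bank of Canada's portfolio → +$227B.
OMO sale (to banks) $413 billion: securities removed from the Bank of Canada's portfolio → −$413B.
Net: 0 + 468 + 0 + 227 − 413 = +$282 billion.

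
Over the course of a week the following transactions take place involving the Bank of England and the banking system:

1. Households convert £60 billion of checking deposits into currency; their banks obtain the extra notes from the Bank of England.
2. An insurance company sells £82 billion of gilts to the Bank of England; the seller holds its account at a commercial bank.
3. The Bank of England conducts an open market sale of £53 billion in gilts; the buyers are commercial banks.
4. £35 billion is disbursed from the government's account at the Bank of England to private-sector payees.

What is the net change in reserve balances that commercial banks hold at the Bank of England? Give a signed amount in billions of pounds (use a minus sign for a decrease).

Currency withdrawal £60 billion: banks swap reserves for currency → −£60B.
Asset purchase (from non-banks) £82 billion: the Bank of England pays by crediting reserve accounts → +£82B.
OMO sale (to banks) £53 billion: the buying banks pay out of their reserve balances → −£53B.
Government spending £35 billion: government payments flow into bank reserve accounts → +£35B.
Net: −60 + 82 − 53 + 35 = +£4 billion.

+£4 billion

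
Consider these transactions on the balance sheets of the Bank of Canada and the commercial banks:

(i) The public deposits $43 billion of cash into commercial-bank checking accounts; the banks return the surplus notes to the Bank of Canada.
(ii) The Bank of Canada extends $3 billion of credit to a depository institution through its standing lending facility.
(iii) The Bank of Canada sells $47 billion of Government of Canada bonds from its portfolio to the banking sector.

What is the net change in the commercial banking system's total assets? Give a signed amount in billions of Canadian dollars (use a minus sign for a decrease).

Bank of Canada balance sheet:
  Assets:      Securities −$47B, Loans to banks +$3B
  Liabilities: Bank reserves −$1B, Currency in circulation −$43B
Commercial banking system:
  Assets:      Reserves at CB −$1B, Securities +$47B
  Liabilities: Checkable deposits +$43B, Borrowings from CB +$3B
Change in total bank assets = +$46 billion.

+$46 billion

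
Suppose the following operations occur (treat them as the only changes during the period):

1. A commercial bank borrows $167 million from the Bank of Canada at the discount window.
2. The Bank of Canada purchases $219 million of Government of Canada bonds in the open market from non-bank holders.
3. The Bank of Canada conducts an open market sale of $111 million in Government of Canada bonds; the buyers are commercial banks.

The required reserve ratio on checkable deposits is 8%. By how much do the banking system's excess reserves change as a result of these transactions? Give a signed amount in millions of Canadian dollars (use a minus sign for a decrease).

+$257.48 million

Discount-window loan $167 million: reserves +$167M, deposits 0.
Asset purchase (from non-banks) $219 million: reserves +$219M, deposits +$219M.
OMO sale (to banks) $111 million: reserves −$111M, deposits 0.
Totals: Δreserves = +$275M, Δdeposits = +$219M.
Δrequired reserves = 8% × +$219M = +$17.52M.
Δexcess reserves = Δreserves − Δrequired = +$275M − (+$17.52M) = +$257.48 million.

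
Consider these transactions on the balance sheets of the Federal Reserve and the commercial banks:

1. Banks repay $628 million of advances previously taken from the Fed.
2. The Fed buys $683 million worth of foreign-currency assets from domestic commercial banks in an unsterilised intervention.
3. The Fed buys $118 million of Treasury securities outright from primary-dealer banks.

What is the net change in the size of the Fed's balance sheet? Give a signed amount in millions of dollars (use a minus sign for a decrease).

+$173 million

Discount-window repayment $628 million: a Fed asset is shed → −$628M.
FX purchase $683 million: a Fed asset is acquired → +$683M.
OMO purchase (from banks) $118 million: a Fed asset is acquired → +$118M.
Net: −628 + 683 + 118 = +$173 million.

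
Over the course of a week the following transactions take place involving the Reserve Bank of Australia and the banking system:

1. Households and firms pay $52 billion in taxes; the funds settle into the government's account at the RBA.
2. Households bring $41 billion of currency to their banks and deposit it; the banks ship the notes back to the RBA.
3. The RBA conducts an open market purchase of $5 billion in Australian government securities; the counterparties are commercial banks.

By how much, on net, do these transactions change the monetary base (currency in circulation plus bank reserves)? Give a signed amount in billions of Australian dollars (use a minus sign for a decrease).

RBA balance sheet:
  Assets:      Securities +$5B
  Liabilities: Bank reserves −$6B, Currency in circulation −$41B, Government deposits +$52B
Monetary base = currency + reserves: −$41B + (−$6B) = -$47 billion.

-$47 billion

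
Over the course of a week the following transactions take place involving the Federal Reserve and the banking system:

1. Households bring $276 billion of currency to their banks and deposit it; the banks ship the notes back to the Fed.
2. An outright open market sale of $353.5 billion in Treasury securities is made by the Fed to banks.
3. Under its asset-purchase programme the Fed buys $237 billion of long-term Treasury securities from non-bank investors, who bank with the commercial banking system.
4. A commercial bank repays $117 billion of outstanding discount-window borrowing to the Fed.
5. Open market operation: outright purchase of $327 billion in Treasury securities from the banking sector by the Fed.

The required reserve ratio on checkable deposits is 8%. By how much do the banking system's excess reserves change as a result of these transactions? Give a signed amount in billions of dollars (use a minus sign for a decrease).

+$328.46 billion

Currency deposit $276 billion: reserves +$276B, deposits +$276B.
OMO sale (to banks) $353.5 billion: reserves −$353.5B, deposits 0.
Asset purchase (from non-banks) $237 billion: reserves +$237B, deposits +$237B.
Discount-window repayment $117 billion: reserves −$117B, deposits 0.
OMO purchase (from banks) $327 billion: reserves +$327B, deposits 0.
Totals: Δreserves = +$369.5B, Δdeposits = +$513B.
Δrequired reserves = 8% × +$513B = +$41.04B.
Δexcess reserves = Δreserves − Δrequired = +$369.5B − (+$41.04B) = +$328.46 billion.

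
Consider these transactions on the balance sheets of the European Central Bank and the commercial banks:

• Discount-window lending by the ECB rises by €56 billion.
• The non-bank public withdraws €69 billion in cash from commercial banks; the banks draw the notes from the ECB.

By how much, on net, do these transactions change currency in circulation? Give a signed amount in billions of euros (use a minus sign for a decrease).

Discount-window loan €56 billion: no currency enters or leaves circulation → 0.
Currency withdrawal €69 billion: notes leave the central bank → +€69B.
Net: 0 + 69 = +€69 billion.

+€69 billion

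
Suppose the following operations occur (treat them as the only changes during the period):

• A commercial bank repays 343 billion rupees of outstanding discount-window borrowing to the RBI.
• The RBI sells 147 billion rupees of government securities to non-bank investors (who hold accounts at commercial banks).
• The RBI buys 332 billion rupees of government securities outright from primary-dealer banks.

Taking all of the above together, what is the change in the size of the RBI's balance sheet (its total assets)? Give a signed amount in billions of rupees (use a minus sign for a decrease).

Discount-window repayment 343 billion rupees: an RBI asset is shed → −343B.
Asset sale (to non-banks) 147 billion rupees: an RBI asset is shed → −147B.
OMO purchase (from banks) 332 billion rupees: an RBI asset is acquired → +332B.
Net: −343 − 147 + 332 = -158 billion.

-158 billion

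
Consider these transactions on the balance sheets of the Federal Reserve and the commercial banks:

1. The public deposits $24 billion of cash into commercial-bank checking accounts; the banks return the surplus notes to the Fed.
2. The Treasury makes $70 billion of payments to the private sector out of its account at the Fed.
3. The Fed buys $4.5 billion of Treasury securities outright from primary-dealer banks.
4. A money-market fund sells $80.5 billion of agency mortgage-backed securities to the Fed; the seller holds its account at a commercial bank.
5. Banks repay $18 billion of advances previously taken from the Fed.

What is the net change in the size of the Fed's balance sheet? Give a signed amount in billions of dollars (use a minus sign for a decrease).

+$67 billion

Fed balance sheet:
  Assets:      Securities +$85B, Loans to banks −$18B
  Liabilities: Bank reserves +$161B, Currency in circulation −$24B, Government deposits −$70B
Change in total Fed assets = +$67 billion.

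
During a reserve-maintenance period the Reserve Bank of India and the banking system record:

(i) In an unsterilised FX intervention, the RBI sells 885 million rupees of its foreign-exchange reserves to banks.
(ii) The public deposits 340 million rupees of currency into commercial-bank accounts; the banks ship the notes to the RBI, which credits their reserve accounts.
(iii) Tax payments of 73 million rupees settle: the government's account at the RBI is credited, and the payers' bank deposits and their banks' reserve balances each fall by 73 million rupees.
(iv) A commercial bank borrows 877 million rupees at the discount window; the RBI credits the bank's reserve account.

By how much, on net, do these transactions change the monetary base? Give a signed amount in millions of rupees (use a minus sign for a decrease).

-81 million

FX sale 885 million rupees: RBI balance sheet contracts → −885M.
Currency deposit 340 million rupees: just a shift between currency and reserves — both are base money → 0.
Government account inflow 73 million rupees: reserves shift to a non-base liability → −73M.
Discount-window loan 877 million rupees: RBI balance sheet expands → +877M.
Net: −885 + 0 − 73 + 877 = -81 million.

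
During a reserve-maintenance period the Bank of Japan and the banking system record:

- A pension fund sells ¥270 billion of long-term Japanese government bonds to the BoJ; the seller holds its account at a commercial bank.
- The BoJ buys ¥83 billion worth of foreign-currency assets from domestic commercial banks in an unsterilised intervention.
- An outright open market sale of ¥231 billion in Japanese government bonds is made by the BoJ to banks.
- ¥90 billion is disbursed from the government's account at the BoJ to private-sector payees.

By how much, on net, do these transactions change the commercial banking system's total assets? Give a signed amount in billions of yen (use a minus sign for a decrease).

+¥360 billion

Asset purchase (from non-banks) ¥270 billion: bank balance sheets expand → +¥270B.
FX purchase ¥83 billion: just an asset swap on bank balance sheets → 0.
OMO sale (to banks) ¥231 billion: just an asset swap on bank balance sheets → 0.
Government spending ¥90 billion: bank balance sheets expand → +¥90B.
Net: 270 + 0 + 0 + 90 = +¥360 billion.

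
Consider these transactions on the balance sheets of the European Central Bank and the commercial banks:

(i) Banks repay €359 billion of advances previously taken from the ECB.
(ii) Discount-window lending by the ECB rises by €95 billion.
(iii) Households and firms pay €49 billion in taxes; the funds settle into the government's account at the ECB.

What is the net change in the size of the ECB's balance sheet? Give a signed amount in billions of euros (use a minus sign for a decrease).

Discount-window repayment €359 billion: an ECB asset is shed → −€359B.
Discount-window loan €95 billion: an ECB asset is acquired → +€95B.
Government account inflow €49 billion: only the composition of liabilities changes → 0.
Net: −359 + 95 + 0 = -€264 billion.

-€264 billion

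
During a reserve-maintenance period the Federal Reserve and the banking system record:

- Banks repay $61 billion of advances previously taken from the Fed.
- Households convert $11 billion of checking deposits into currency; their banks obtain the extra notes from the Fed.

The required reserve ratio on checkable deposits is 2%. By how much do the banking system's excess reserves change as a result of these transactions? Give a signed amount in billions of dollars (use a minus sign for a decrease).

Discount-window repayment $61 billion: reserves −$61B, deposits 0.
Currency withdrawal $11 billion: reserves −$11B, deposits −$11B.
Totals: Δreserves = −$72B, Δdeposits = −$11B.
Δrequired reserves = 2% × −$11B = −$0.22B.
Δexcess reserves = Δreserves − Δrequired = −$72B − (−$0.22B) = -$71.78 billion.

-$71.78 billion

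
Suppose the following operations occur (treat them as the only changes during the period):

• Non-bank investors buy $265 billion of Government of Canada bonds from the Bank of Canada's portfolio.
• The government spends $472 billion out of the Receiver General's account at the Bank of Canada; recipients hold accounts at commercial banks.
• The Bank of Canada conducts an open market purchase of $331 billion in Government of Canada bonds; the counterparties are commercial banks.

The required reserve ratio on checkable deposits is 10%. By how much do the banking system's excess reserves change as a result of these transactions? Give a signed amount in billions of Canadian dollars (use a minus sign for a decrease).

Asset sale (to non-banks) $265 billion: reserves −$265B, deposits −$265B.
Government spending $472 billion: reserves +$472B, deposits +$472B.
OMO purchase (from banks) $331 billion: reserves +$331B, deposits 0.
Totals: Δreserves = +$538B, Δdeposits = +$207B.
Δrequired reserves = 10% × +$207B = +$20.7B.
Δexcess reserves = Δreserves − Δrequired = +$538B − (+$20.7B) = +$517.3 billion.

+$517.3 billion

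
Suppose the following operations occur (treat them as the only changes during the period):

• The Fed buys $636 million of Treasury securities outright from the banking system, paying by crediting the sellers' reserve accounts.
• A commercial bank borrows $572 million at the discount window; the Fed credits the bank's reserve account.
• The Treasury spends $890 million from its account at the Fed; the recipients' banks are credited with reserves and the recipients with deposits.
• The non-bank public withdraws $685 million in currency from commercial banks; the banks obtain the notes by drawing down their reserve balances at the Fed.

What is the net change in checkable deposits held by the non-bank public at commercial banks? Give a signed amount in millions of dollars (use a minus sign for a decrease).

+$205 million

OMO purchase (from banks) $636 million: the counterparty is a bank, so public deposits are unchanged → 0.
Discount-window loan $572 million: the counterparty is a bank, so public deposits are unchanged → 0.
Government spending $890 million: non-bank counterparties' bank balances rise → +$890M.
Currency withdrawal $685 million: non-bank counterparties' bank balances fall → −$685M.
Net: 0 + 0 + 890 − 685 = +$205 million.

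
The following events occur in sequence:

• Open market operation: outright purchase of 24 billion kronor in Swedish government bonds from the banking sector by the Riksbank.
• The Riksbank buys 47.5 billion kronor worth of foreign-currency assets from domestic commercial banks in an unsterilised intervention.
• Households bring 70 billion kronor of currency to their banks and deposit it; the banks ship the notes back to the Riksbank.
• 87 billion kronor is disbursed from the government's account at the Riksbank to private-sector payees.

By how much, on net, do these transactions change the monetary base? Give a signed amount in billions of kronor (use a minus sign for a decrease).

+158.5 billion

Riksbank balance sheet:
  Assets:      Securities +24B, Foreign assets +47.5B
  Liabilities: Bank reserves +228.5B, Currency in circulation −70B, Government deposits −87B
Commercial banking system:
  Assets:      Reserves at CB +228.5B, Securities −24B, Foreign assets −47.5B
  Liabilities: Checkable deposits +157B
Monetary base = currency + reserves: −70B + (+228.5B) = +158.5 billion.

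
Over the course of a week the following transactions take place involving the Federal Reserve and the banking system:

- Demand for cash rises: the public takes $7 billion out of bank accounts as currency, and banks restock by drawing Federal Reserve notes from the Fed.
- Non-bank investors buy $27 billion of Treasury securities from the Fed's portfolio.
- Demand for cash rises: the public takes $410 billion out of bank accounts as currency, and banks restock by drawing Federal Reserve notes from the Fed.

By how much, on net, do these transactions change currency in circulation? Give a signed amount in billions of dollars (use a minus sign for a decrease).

+$417 billion

Fed balance sheet:
  Assets:      Securities −$27B
  Liabilities: Bank reserves −$444B, Currency in circulation +$417B
Commercial banking system:
  Assets:      Reserves at CB −$444B
  Liabilities: Checkable deposits −$444B
So the change in currency in circulation is +$417 billion.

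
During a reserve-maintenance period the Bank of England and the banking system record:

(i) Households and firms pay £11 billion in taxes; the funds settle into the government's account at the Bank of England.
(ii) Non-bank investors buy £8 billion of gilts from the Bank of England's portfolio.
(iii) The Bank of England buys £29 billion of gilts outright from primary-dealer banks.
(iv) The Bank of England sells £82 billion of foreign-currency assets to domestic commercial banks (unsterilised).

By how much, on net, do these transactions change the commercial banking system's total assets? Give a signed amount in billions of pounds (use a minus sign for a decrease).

Government account inflow £11 billion: bank balance sheets shrink → −£11B.
Asset sale (to non-banks) £8 billion: bank balance sheets shrink → −£8B.
OMO purchase (from banks) £29 billion: just an asset swap on bank balance sheets → 0.
FX sale £82 billion: just an asset swap on bank balance sheets → 0.
Net: −11 − 8 + 0 + 0 = -£19 billion.

-£19 billion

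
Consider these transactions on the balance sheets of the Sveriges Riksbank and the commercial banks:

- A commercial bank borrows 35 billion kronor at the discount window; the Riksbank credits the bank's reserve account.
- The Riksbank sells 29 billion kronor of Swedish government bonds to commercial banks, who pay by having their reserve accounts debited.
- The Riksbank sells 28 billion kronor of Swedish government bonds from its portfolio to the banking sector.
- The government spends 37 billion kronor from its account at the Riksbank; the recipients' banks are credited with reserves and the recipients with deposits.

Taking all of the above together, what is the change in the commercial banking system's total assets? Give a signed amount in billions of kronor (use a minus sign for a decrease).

Discount-window loan 35 billion kronor: bank balance sheets expand → +35B.
OMO sale (to banks) 29 billion kronor: just an asset swap on bank balance sheets → 0.
OMO sale (to banks) 28 billion kronor: just an asset swap on bank balance sheets → 0.
Government spending 37 billion kronor: bank balance sheets expand → +37B.
Net: 35 + 0 + 0 + 37 = +72 billion.

+72 billion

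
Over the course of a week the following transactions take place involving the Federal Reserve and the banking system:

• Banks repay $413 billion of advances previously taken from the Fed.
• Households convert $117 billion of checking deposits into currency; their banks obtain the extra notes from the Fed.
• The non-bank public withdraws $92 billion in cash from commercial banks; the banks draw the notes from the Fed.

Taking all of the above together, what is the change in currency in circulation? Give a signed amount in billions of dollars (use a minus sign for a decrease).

+$209 billion

Fed balance sheet:
  Assets:      Loans to banks −$413B
  Liabilities: Bank reserves −$622B, Currency in circulation +$209B
Commercial banking system:
  Assets:      Reserves at CB −$622B
  Liabilities: Checkable deposits −$209B, Borrowings from CB −$413B
So the change in currency in circulation is +$209 billion.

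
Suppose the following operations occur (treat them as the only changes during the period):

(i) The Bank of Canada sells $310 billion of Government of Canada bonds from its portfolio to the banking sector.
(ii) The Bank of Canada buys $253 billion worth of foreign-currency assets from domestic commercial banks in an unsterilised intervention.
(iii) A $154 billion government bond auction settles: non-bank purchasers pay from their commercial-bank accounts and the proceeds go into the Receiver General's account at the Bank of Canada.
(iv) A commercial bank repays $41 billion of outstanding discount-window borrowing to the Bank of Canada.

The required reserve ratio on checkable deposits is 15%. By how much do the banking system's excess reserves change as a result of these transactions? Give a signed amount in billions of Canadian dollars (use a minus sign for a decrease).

-$228.9 billion

OMO sale (to banks) $310 billion: reserves −$310B, deposits 0.
FX purchase $253 billion: reserves +$253B, deposits 0.
Government account inflow $154 billion: reserves −$154B, deposits −$154B.
Discount-window repayment $41 billion: reserves −$41B, deposits 0.
Totals: Δreserves = −$252B, Δdeposits = −$154B.
Δrequired reserves = 15% × −$154B = −$23.1B.
Δexcess reserves = Δreserves − Δrequired = −$252B − (−$23.1B) = -$228.9 billion.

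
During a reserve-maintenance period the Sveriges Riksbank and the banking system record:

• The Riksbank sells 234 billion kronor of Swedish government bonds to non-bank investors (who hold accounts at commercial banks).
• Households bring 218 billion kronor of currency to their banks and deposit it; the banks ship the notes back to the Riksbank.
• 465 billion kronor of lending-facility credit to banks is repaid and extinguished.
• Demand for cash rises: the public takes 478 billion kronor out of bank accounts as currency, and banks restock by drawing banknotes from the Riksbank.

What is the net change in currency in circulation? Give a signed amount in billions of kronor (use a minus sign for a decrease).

Asset sale (to non-banks) 234 billion kronor: no currency enters or leaves circulation → 0.
Currency deposit 218 billion kronor: notes return to the central bank → −218B.
Discount-window repayment 465 billion kronor: no currency enters or leaves circulation → 0.
Currency withdrawal 478 billion kronor: notes leave the central bank → +478B.
Net: 0 − 218 + 0 + 478 = +260 billion.

+260 billion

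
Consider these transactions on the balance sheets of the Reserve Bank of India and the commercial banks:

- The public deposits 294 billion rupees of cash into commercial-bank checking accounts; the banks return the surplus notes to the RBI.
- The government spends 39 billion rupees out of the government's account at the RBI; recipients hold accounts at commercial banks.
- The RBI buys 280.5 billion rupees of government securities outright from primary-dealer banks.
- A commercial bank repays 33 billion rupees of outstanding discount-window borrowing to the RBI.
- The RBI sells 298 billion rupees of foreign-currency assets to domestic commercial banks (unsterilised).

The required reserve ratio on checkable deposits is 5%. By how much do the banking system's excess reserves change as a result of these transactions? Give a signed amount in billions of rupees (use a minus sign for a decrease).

+265.85 billion

Currency deposit 294 billion rupees: reserves +294B, deposits +294B.
Government spending 39 billion rupees: reserves +39B, deposits +39B.
OMO purchase (from banks) 280.5 billion rupees: reserves +280.5B, deposits 0.
Discount-window repayment 33 billion rupees: reserves −33B, deposits 0.
FX sale 298 billion rupees: reserves −298B, deposits 0.
Totals: Δreserves = +282.5B, Δdeposits = +333B.
Δrequired reserves = 5% × +333B = +16.65B.
Δexcess reserves = Δreserves − Δrequired = +282.5B − (+16.65B) = +265.85 billion.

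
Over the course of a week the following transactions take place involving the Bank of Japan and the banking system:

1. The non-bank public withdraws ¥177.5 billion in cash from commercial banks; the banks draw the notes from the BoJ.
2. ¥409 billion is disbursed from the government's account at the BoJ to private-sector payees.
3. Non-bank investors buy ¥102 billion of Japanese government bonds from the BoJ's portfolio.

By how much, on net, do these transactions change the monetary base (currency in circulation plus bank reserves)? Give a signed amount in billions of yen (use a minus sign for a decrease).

Currency withdrawal ¥177.5 billion: just a shift between currency and reserves — both are base money → 0.
Government spending ¥409 billion: a non-base liability converts back to reserves → +¥409B.
Asset sale (to non-banks) ¥102 billion: BoJ balance sheet contracts → −¥102B.
Net: 0 + 409 − 102 = +¥307 billion.

+¥307 billion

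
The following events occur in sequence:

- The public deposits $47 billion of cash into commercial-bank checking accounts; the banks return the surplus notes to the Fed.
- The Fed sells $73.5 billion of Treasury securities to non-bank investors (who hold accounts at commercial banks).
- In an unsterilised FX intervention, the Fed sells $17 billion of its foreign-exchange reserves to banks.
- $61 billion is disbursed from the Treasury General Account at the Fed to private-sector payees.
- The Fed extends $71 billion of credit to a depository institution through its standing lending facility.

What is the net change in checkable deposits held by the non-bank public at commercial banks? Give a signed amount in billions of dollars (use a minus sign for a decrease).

Currency deposit $47 billion: non-bank counterparties' bank balances rise → +$47B.
Asset sale (to non-banks) $73.5 billion: non-bank counterparties' bank balances fall → −$73.5B.
FX sale $17 billion: the counterparty is a bank, so public deposits are unchanged → 0.
Government spending $61 billion: non-bank counterparties' bank balances rise → +$61B.
Discount-window loan $71 billion: the counterparty is a bank, so public deposits are unchanged → 0.
Net: 47 − 73.5 + 0 + 61 + 0 = +$34.5 billion.

+$34.5 billion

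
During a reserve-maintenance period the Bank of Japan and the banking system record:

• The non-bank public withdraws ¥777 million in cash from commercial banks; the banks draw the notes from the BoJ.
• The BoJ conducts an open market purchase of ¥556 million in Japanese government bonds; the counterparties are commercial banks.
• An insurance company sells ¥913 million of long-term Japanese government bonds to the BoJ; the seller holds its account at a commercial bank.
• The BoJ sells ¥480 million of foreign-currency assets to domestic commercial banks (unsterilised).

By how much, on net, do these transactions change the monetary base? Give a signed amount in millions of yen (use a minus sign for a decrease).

BoJ balance sheet:
  Assets:      Securities +¥1469M, Foreign assets −¥480M
  Liabilities: Bank reserves +¥212M, Currency in circulation +¥777M
Monetary base = currency + reserves: +¥777M + (+¥212M) = +¥989 million.

+¥989 million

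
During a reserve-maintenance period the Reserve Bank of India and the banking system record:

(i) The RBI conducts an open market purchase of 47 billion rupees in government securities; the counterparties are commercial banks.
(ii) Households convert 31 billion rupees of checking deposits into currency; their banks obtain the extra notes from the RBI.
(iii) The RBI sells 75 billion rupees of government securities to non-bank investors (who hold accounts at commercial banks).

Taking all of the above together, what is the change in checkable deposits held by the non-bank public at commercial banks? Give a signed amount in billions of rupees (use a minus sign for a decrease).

-106 billion

OMO purchase (from banks) 47 billion rupees: the counterparty is a bank, so public deposits are unchanged → 0.
Currency withdrawal 31 billion rupees: non-bank counterparties' bank balances fall → −31B.
Asset sale (to non-banks) 75 billion rupees: non-bank counterparties' bank balances fall → −75B.
Net: 0 − 31 − 75 = -106 billion.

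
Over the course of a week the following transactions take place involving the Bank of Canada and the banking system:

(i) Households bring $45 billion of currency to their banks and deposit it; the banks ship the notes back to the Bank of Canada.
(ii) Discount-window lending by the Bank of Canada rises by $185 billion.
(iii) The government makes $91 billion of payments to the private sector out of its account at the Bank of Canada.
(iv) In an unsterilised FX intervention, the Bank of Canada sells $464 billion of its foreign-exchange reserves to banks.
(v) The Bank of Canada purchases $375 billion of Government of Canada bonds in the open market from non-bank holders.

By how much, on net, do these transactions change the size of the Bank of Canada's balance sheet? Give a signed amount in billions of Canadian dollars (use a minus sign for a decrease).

+$96 billion

Bank of Canada balance sheet:
  Assets:      Securities +$375B, Loans to banks +$185B, Foreign assets −$464B
  Liabilities: Bank reserves +$232B, Currency in circulation −$45B, Government deposits −$91B
Change in total Bank of Canada assets = +$96 billion.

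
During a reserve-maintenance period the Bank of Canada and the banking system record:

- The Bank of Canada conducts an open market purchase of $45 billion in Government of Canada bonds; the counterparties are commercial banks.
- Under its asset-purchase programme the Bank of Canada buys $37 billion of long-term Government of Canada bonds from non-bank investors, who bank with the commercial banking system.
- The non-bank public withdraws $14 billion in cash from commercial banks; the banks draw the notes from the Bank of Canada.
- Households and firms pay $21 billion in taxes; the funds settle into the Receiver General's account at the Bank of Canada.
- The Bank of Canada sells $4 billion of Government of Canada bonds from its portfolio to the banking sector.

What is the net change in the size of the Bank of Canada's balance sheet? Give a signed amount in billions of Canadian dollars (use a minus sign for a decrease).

OMO purchase (from banks) $45 billion: a Bank of Canada asset is acquired → +$45B.
Asset purchase (from non-banks) $37 billion: a Bank of Canada asset is acquired → +$37B.
Currency withdrawal $14 billion: only the composition of liabilities changes → 0.
Government account inflow $21 billion: only the composition of liabilities changes → 0.
OMO sale (to banks) $4 billion: a Bank of Canada asset is shed → −$4B.
Net: 45 + 37 + 0 + 0 − 4 = +$78 billion.

+$78 billion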